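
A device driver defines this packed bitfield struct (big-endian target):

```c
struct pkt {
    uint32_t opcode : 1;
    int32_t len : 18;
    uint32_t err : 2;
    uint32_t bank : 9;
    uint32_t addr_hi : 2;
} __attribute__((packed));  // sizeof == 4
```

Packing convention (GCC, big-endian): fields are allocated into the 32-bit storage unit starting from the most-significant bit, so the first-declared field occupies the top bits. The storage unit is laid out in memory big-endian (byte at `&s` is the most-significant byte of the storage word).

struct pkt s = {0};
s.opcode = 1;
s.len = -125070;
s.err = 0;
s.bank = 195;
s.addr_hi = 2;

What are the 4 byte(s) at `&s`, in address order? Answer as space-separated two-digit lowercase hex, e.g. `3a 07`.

[31+:1] opcode=1 & 0x1 = 0x1; word=0x80000000
[13+:18] len=-125070 & 0x3ffff = 0x21772; word=0xc2ee4000
[11+:2] err=0 & 0x3 = 0x0; word=0xc2ee4000
[2+:9] bank=195 & 0x1ff = 0xc3; word=0xc2ee430c
[0+:2] addr_hi=2 & 0x3 = 0x2; word=0xc2ee430e
word = 0xc2ee430e → big-endian bytes:
  [0]=0xc2  [1]=0xee  [2]=0x43  [3]=0x0e

c2 ee 43 0e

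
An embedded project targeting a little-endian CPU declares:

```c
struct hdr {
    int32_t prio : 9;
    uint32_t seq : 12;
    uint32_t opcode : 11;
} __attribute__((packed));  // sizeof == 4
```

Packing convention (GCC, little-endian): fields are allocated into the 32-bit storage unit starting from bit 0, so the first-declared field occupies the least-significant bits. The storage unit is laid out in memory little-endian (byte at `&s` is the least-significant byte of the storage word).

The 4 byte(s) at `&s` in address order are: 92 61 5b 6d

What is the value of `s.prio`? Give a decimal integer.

[0]=0x92 [1]=0x61 [2]=0x5b [3]=0x6d (little-endian) → word 0x6d5b6192
prio [0+:9] = (word>>0) & 0x1ff = 402  ←
seq [9+:12] = (word>>9) & 0xfff = 3504
opcode [21+:11] = (word>>21) & 0x7ff = 874
prio signed 9b, MSB=1: 402 - 512 = -110

-110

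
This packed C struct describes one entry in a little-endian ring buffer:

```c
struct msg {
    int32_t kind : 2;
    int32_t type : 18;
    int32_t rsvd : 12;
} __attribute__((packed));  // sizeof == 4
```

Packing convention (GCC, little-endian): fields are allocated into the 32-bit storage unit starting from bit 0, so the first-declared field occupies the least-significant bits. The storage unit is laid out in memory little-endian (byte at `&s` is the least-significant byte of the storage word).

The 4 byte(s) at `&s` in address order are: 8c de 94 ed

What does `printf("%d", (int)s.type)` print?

79779

[0]=0x8c [1]=0xde [2]=0x94 [3]=0xed (little-endian) → word 0xed94de8c
kind:2 @ bit 0 → (0xed94de8c>>0)&0x3 = 0x0
type:18 @ bit 2 → (0xed94de8c>>2)&0x3ffff = 0x137a3  ←
rsvd:12 @ bit 20 → (0xed94de8c>>20)&0xfff = 0xed9
type signed 18b, MSB=0: value = 79779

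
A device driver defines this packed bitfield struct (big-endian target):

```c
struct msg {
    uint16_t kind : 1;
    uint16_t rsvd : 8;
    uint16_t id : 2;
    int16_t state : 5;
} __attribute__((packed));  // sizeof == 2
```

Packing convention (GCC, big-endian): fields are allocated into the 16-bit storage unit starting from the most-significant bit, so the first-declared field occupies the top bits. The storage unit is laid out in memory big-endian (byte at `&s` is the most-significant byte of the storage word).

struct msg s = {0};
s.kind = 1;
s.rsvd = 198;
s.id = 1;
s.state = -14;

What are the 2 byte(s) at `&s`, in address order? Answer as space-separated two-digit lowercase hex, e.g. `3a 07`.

e3 32

kind (1b) val=1 bits=0x1 at bit 15: 0x8000
rsvd (8b) val=198 bits=0xc6 at bit 7: 0xe300
id (2b) val=1 bits=0x1 at bit 5: 0xe320
state (5b) val=-14 bits=0x12 at bit 0: 0xe332
word = 0xe332 → big-endian bytes:
  [0]=0xe3  [1]=0x32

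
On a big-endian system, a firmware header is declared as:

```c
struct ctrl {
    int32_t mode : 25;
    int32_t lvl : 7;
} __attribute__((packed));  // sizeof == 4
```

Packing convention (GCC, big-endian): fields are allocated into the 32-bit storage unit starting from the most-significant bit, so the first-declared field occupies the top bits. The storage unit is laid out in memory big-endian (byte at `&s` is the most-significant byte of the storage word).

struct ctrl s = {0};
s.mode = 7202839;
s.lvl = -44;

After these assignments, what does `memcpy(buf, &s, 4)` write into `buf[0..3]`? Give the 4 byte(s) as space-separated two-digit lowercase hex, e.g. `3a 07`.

36 f4 0b d4

mode (25b) val=7202839 bits=0x6de817 at bit 7: 0x36f40b80
lvl (7b) val=-44 bits=0x54 at bit 0: 0x36f40bd4
word = 0x36f40bd4 → big-endian bytes:
  [0]=0x36  [1]=0xf4  [2]=0x0b  [3]=0xd4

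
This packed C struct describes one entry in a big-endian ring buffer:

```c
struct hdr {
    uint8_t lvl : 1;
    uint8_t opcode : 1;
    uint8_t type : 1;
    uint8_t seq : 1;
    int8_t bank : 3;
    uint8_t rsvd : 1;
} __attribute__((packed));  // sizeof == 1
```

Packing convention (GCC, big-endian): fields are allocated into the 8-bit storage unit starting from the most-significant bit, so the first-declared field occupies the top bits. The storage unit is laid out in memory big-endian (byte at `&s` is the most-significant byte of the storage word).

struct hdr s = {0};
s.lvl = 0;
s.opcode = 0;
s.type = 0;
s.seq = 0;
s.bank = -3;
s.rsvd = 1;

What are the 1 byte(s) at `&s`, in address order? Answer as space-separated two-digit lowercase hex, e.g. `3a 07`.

0b

[7+:1] lvl=0 & 0x1 = 0x0; word=0x00
[6+:1] opcode=0 & 0x1 = 0x0; word=0x00
[5+:1] type=0 & 0x1 = 0x0; word=0x00
[4+:1] seq=0 & 0x1 = 0x0; word=0x00
[1+:3] bank=-3 & 0x7 = 0x5; word=0x0a
[0+:1] rsvd=1 & 0x1 = 0x1; word=0x0b
word = 0x0b → big-endian bytes:
  [0]=0x0b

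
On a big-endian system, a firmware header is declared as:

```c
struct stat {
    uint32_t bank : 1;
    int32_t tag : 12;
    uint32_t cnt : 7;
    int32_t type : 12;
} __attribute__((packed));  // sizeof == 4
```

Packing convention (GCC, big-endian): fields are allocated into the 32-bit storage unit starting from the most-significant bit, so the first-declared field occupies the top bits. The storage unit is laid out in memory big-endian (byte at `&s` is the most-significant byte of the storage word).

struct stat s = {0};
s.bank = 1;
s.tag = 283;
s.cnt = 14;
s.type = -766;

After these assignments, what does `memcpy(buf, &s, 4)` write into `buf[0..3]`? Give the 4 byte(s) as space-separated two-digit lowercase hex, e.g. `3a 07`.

88 d8 ed 02

bank:1 = 1 → 0x1 << 31 → word 0x80000000
tag:12 = 283 → 0x11b << 19 → word 0x88d80000
cnt:7 = 14 → 0xe << 12 → word 0x88d8e000
type:12 = -766 → 0xd02 << 0 → word 0x88d8ed02
word = 0x88d8ed02 → big-endian bytes:
  [0]=0x88  [1]=0xd8  [2]=0xed  [3]=0x02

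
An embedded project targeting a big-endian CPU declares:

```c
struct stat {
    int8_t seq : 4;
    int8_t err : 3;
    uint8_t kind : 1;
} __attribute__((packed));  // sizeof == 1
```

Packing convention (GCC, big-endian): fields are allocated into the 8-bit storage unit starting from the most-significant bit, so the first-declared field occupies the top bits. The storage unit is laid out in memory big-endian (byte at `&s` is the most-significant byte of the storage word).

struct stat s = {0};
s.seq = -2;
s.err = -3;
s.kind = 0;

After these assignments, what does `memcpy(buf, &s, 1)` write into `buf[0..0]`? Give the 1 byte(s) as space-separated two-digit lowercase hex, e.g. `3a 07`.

ea

seq:4 = -2 → 0xe << 4 → word 0xe0
err:3 = -3 → 0x5 << 1 → word 0xea
kind:1 = 0 → 0x0 << 0 → word 0xea
word = 0xea → big-endian bytes:
  [0]=0xea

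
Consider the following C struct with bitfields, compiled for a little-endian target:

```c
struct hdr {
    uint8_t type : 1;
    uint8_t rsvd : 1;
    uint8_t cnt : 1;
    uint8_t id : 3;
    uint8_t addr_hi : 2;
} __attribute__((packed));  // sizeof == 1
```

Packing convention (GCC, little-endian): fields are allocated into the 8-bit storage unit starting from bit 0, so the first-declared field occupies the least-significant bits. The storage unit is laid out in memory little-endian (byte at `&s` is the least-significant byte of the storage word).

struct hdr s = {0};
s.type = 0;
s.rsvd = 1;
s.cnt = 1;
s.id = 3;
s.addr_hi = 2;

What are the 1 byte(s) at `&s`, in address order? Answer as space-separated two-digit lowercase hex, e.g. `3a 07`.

9e

[0+:1] type=0 & 0x1 = 0x0; word=0x00
[1+:1] rsvd=1 & 0x1 = 0x1; word=0x02
[2+:1] cnt=1 & 0x1 = 0x1; word=0x06
[3+:3] id=3 & 0x7 = 0x3; word=0x1e
[6+:2] addr_hi=2 & 0x3 = 0x2; word=0x9e
word = 0x9e → little-endian bytes:
  [0]=0x9e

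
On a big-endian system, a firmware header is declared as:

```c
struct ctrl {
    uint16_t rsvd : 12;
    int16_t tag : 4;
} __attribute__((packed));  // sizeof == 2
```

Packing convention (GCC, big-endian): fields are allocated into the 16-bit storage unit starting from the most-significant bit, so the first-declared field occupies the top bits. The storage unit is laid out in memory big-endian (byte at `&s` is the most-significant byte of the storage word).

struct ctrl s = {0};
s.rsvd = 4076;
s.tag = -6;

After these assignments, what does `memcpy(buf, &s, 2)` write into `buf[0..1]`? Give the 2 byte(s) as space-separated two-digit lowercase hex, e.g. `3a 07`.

[4+:12] rsvd=4076 & 0xfff = 0xfec; word=0xfec0
[0+:4] tag=-6 & 0xf = 0xa; word=0xfeca
word = 0xfeca → big-endian bytes:
  [0]=0xfe  [1]=0xca

fe ca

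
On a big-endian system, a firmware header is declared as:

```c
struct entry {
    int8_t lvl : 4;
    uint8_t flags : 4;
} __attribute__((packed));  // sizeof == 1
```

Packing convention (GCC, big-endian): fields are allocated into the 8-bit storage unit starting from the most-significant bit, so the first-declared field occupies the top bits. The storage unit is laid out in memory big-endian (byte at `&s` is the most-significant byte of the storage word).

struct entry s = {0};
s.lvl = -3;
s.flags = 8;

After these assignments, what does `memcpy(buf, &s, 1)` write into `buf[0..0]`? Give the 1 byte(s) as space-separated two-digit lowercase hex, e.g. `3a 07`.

[4+:4] lvl=-3 & 0xf = 0xd; word=0xd0
[0+:4] flags=8 & 0xf = 0x8; word=0xd8
word = 0xd8 → big-endian bytes:
  [0]=0xd8

d8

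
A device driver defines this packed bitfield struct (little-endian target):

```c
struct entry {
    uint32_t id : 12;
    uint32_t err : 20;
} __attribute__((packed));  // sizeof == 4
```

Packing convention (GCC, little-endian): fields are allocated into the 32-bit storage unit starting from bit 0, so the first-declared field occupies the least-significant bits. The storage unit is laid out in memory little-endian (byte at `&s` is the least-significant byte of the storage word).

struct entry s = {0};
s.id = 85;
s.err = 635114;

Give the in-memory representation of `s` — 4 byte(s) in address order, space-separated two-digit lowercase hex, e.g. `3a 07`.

id (12b) val=85 bits=0x55 at bit 0: 0x00000055
err (20b) val=635114 bits=0x9b0ea at bit 12: 0x9b0ea055
word = 0x9b0ea055 → little-endian bytes:
  [0]=0x55  [1]=0xa0  [2]=0x0e  [3]=0x9b

55 a0 0e 9b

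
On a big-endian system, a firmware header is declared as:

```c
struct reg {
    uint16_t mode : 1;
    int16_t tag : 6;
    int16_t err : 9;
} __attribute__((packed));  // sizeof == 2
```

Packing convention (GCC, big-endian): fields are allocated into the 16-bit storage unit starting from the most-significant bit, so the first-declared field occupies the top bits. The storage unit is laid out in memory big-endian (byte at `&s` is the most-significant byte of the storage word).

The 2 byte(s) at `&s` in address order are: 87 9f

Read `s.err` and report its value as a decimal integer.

-97

[0]=0x87 [1]=0x9f (big-endian) → word 0x879f
mode [15+:1] = (word>>15) & 0x1 = 1
tag [9+:6] = (word>>9) & 0x3f = 3
err [0+:9] = (word>>0) & 0x1ff = 415  ←
err signed 9b, MSB=1: 415 - 512 = -97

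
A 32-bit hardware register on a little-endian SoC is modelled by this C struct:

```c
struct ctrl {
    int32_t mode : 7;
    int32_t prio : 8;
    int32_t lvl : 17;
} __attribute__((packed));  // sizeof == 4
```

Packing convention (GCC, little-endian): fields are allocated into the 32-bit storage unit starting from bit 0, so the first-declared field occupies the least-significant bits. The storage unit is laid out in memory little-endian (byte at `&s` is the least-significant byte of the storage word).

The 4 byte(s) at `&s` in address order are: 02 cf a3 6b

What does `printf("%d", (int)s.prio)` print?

[0]=0x02 [1]=0xcf [2]=0xa3 [3]=0x6b (little-endian) → word 0x6ba3cf02
mode:7 @ bit 0 → (0x6ba3cf02>>0)&0x7f = 0x2
prio:8 @ bit 7 → (0x6ba3cf02>>7)&0xff = 0x9e  ←
lvl:17 @ bit 15 → (0x6ba3cf02>>15)&0x1ffff = 0xd747
prio signed 8b, MSB=1: 158 - 256 = -98

-98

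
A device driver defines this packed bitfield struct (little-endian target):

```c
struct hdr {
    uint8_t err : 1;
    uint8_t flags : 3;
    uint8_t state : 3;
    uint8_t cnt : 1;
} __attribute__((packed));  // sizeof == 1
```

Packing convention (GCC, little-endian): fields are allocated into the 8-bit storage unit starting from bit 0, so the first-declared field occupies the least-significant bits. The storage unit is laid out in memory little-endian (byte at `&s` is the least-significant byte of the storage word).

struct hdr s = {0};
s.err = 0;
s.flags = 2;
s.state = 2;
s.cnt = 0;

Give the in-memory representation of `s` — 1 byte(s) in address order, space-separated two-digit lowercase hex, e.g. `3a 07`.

err:1 = 0 → 0x0 << 0 → word 0x00
flags:3 = 2 → 0x2 << 1 → word 0x04
state:3 = 2 → 0x2 << 4 → word 0x24
cnt:1 = 0 → 0x0 << 7 → word 0x24
word = 0x24 → little-endian bytes:
  [0]=0x24

24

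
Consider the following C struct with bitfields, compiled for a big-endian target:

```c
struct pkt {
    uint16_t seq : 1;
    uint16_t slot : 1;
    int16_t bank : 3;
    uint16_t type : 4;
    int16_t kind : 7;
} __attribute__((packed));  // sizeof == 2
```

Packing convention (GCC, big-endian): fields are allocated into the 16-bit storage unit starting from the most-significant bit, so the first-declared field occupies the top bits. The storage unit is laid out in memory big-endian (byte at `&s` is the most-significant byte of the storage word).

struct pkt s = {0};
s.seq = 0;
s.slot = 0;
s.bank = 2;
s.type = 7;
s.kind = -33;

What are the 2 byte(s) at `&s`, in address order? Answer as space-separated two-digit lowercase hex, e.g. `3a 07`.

13 df

[15+:1] seq=0 & 0x1 = 0x0; word=0x0000
[14+:1] slot=0 & 0x1 = 0x0; word=0x0000
[11+:3] bank=2 & 0x7 = 0x2; word=0x1000
[7+:4] type=7 & 0xf = 0x7; word=0x1380
[0+:7] kind=-33 & 0x7f = 0x5f; word=0x13df
word = 0x13df → big-endian bytes:
  [0]=0x13  [1]=0xdf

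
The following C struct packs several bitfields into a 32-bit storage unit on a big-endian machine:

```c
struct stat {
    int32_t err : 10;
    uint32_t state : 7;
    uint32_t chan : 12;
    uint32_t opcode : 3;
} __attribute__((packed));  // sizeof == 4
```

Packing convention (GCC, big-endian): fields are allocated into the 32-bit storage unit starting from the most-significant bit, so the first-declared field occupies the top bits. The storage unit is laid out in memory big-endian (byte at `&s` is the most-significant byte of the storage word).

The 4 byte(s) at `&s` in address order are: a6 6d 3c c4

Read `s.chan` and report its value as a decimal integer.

1944

[0]=0xa6 [1]=0x6d [2]=0x3c [3]=0xc4 (big-endian) → word 0xa66d3cc4
err [22+:10] = (word>>22) & 0x3ff = 665
state [15+:7] = (word>>15) & 0x7f = 90
chan [3+:12] = (word>>3) & 0xfff = 1944  ←
opcode [0+:3] = (word>>0) & 0x7 = 4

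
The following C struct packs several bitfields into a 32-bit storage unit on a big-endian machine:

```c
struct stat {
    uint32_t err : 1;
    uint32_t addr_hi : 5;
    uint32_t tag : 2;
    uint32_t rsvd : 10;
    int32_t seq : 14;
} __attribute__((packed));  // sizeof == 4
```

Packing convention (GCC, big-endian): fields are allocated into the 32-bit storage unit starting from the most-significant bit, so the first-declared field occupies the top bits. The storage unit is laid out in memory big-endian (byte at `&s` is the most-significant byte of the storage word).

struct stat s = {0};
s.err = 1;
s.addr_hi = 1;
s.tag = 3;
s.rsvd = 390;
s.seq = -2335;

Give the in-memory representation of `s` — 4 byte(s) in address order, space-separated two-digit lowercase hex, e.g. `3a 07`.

err (1b) val=1 bits=0x1 at bit 31: 0x80000000
addr_hi (5b) val=1 bits=0x1 at bit 26: 0x84000000
tag (2b) val=3 bits=0x3 at bit 24: 0x87000000
rsvd (10b) val=390 bits=0x186 at bit 14: 0x87618000
seq (14b) val=-2335 bits=0x36e1 at bit 0: 0x8761b6e1
word = 0x8761b6e1 → big-endian bytes:
  [0]=0x87  [1]=0x61  [2]=0xb6  [3]=0xe1

87 61 b6 e1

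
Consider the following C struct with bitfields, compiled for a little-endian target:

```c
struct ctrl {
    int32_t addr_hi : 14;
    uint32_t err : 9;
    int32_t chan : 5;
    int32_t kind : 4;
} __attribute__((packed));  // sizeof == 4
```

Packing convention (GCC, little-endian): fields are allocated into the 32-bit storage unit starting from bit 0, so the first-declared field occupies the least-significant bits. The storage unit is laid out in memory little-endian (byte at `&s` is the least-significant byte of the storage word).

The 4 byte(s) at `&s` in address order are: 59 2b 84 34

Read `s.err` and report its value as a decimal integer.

16

[0]=0x59 [1]=0x2b [2]=0x84 [3]=0x34 (little-endian) → word 0x34842b59
addr_hi [0+:14] = (word>>0) & 0x3fff = 11097
err [14+:9] = (word>>14) & 0x1ff = 16  ←
chan [23+:5] = (word>>23) & 0x1f = 9
kind [28+:4] = (word>>28) & 0xf = 3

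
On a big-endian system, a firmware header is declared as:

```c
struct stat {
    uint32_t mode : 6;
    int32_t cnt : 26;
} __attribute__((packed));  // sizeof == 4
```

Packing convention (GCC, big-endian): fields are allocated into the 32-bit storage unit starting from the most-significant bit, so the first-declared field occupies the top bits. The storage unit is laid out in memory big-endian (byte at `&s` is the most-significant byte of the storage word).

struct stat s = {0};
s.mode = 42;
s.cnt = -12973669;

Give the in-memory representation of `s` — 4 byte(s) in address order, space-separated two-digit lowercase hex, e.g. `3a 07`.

[26+:6] mode=42 & 0x3f = 0x2a; word=0xa8000000
[0+:26] cnt=-12973669 & 0x3ffffff = 0x33a099b; word=0xab3a099b
word = 0xab3a099b → big-endian bytes:
  [0]=0xab  [1]=0x3a  [2]=0x09  [3]=0x9b

ab 3a 09 9b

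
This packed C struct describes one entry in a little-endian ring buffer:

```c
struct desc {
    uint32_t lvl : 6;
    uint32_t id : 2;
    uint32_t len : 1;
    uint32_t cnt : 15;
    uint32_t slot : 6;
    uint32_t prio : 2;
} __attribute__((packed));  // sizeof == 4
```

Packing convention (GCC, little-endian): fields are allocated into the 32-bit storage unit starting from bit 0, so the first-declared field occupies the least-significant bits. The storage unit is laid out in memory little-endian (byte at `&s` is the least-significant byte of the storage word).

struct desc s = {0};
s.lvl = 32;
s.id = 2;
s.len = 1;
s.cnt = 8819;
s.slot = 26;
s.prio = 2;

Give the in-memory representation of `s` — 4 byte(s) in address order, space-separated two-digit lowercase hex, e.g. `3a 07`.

lvl:6 = 32 → 0x20 << 0 → word 0x00000020
id:2 = 2 → 0x2 << 6 → word 0x000000a0
len:1 = 1 → 0x1 << 8 → word 0x000001a0
cnt:15 = 8819 → 0x2273 << 9 → word 0x0044e7a0
slot:6 = 26 → 0x1a << 24 → word 0x1a44e7a0
prio:2 = 2 → 0x2 << 30 → word 0x9a44e7a0
word = 0x9a44e7a0 → little-endian bytes:
  [0]=0xa0  [1]=0xe7  [2]=0x44  [3]=0x9a

a0 e7 44 9a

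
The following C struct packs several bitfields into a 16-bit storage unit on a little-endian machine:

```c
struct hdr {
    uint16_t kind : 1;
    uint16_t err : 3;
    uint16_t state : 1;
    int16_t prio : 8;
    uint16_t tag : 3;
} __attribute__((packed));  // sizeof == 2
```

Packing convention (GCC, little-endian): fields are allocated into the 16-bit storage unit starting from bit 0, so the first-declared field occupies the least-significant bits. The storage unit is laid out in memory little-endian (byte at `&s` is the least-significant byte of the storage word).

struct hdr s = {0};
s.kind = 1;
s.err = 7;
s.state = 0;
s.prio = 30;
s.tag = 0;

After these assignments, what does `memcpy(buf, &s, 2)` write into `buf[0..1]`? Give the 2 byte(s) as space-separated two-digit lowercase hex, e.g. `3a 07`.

kind (1b) val=1 bits=0x1 at bit 0: 0x0001
err (3b) val=7 bits=0x7 at bit 1: 0x000f
state (1b) val=0 bits=0x0 at bit 4: 0x000f
prio (8b) val=30 bits=0x1e at bit 5: 0x03cf
tag (3b) val=0 bits=0x0 at bit 13: 0x03cf
word = 0x03cf → little-endian bytes:
  [0]=0xcf  [1]=0x03

cf 03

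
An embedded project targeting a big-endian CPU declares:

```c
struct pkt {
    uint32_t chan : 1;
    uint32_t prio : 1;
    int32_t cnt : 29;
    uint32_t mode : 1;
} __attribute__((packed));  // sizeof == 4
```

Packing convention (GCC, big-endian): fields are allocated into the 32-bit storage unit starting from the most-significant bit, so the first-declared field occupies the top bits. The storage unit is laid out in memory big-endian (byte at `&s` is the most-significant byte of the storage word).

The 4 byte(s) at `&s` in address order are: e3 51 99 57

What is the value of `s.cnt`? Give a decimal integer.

[0]=0xe3 [1]=0x51 [2]=0x99 [3]=0x57 (big-endian) → word 0xe3519957
chan [31+:1] = (word>>31) & 0x1 = 1
prio [30+:1] = (word>>30) & 0x1 = 1
cnt [1+:29] = (word>>1) & 0x1fffffff = 296275115  ←
mode [0+:1] = (word>>0) & 0x1 = 1
cnt signed 29b, MSB=1: 296275115 - 536870912 = -240595797

-240595797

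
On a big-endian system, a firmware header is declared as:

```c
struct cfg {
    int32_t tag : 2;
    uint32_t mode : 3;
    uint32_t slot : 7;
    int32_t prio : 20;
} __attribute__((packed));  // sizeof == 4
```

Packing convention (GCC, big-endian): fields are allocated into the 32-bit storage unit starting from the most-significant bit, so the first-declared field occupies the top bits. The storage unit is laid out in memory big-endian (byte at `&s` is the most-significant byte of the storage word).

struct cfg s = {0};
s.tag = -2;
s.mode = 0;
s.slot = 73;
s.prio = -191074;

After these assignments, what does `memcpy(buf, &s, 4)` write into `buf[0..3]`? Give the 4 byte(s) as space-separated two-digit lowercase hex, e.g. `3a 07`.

84 9d 15 9e

[30+:2] tag=-2 & 0x3 = 0x2; word=0x80000000
[27+:3] mode=0 & 0x7 = 0x0; word=0x80000000
[20+:7] slot=73 & 0x7f = 0x49; word=0x84900000
[0+:20] prio=-191074 & 0xfffff = 0xd159e; word=0x849d159e
word = 0x849d159e → big-endian bytes:
  [0]=0x84  [1]=0x9d  [2]=0x15  [3]=0x9e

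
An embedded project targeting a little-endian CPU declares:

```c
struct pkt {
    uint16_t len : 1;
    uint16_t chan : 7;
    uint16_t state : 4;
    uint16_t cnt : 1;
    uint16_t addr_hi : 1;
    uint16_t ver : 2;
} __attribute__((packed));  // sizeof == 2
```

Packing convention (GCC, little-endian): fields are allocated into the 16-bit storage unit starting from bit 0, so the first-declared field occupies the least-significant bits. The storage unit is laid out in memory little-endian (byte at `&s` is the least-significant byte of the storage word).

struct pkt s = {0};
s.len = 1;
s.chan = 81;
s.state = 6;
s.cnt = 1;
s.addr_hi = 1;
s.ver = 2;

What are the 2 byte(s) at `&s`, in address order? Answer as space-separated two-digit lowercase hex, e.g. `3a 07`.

[0+:1] len=1 & 0x1 = 0x1; word=0x0001
[1+:7] chan=81 & 0x7f = 0x51; word=0x00a3
[8+:4] state=6 & 0xf = 0x6; word=0x06a3
[12+:1] cnt=1 & 0x1 = 0x1; word=0x16a3
[13+:1] addr_hi=1 & 0x1 = 0x1; word=0x36a3
[14+:2] ver=2 & 0x3 = 0x2; word=0xb6a3
word = 0xb6a3 → little-endian bytes:
  [0]=0xa3  [1]=0xb6

a3 b6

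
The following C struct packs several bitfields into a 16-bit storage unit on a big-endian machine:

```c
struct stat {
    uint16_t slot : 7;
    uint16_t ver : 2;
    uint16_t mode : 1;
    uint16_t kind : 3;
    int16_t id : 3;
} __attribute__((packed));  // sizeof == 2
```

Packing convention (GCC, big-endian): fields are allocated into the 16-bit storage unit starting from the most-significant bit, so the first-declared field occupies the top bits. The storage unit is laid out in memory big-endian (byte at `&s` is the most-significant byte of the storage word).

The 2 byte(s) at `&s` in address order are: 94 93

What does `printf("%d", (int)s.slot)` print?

74

[0]=0x94 [1]=0x93 (big-endian) → word 0x9493
slot [9+:7] = (word>>9) & 0x7f = 74  ←
ver [7+:2] = (word>>7) & 0x3 = 1
mode [6+:1] = (word>>6) & 0x1 = 0
kind [3+:3] = (word>>3) & 0x7 = 2
id [0+:3] = (word>>0) & 0x7 = 3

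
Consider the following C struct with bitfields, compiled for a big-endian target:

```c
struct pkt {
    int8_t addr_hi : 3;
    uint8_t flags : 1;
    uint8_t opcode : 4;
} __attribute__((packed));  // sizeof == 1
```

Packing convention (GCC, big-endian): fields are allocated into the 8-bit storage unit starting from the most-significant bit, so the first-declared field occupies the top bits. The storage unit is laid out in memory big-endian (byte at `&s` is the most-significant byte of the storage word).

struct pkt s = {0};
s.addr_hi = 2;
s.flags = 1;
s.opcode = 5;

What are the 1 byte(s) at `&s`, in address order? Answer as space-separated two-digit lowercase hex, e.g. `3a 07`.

55

addr_hi (3b) val=2 bits=0x2 at bit 5: 0x40
flags (1b) val=1 bits=0x1 at bit 4: 0x50
opcode (4b) val=5 bits=0x5 at bit 0: 0x55
word = 0x55 → big-endian bytes:
  [0]=0x55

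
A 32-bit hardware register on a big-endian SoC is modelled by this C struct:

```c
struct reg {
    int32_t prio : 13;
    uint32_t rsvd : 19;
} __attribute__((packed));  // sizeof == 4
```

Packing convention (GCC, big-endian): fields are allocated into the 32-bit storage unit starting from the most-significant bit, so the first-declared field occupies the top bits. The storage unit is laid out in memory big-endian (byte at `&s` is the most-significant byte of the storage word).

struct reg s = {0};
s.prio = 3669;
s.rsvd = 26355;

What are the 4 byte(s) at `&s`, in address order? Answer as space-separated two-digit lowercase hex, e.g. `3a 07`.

72 a8 66 f3

[19+:13] prio=3669 & 0x1fff = 0xe55; word=0x72a80000
[0+:19] rsvd=26355 & 0x7ffff = 0x66f3; word=0x72a866f3
word = 0x72a866f3 → big-endian bytes:
  [0]=0x72  [1]=0xa8  [2]=0x66  [3]=0xf3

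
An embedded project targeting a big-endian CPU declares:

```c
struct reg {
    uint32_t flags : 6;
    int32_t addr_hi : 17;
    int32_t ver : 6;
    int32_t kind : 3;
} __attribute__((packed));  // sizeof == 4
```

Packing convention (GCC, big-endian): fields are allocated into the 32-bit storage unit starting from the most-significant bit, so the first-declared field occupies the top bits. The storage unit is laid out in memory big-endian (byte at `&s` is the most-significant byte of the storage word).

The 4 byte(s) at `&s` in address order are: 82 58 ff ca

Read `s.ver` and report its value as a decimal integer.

-7

[0]=0x82 [1]=0x58 [2]=0xff [3]=0xca (big-endian) → word 0x8258ffca
flags [26+:6] = (word>>26) & 0x3f = 32
addr_hi [9+:17] = (word>>9) & 0x1ffff = 76927
ver [3+:6] = (word>>3) & 0x3f = 57  ←
kind [0+:3] = (word>>0) & 0x7 = 2
ver signed 6b, MSB=1: 57 - 64 = -7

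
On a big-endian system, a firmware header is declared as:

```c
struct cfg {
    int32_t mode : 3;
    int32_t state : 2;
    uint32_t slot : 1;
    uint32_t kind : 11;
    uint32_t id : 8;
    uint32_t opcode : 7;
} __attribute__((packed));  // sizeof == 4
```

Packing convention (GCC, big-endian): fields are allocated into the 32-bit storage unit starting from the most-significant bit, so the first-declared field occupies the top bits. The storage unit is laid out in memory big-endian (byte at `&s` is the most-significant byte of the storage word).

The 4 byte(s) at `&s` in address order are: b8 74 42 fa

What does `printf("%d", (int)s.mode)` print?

[0]=0xb8 [1]=0x74 [2]=0x42 [3]=0xfa (big-endian) → word 0xb87442fa
mode:3 @ bit 29 → (0xb87442fa>>29)&0x7 = 0x5  ←
state:2 @ bit 27 → (0xb87442fa>>27)&0x3 = 0x3
slot:1 @ bit 26 → (0xb87442fa>>26)&0x1 = 0x0
kind:11 @ bit 15 → (0xb87442fa>>15)&0x7ff = 0xe8
id:8 @ bit 7 → (0xb87442fa>>7)&0xff = 0x85
opcode:7 @ bit 0 → (0xb87442fa>>0)&0x7f = 0x7a
mode signed 3b, MSB=1: 5 - 8 = -3

-3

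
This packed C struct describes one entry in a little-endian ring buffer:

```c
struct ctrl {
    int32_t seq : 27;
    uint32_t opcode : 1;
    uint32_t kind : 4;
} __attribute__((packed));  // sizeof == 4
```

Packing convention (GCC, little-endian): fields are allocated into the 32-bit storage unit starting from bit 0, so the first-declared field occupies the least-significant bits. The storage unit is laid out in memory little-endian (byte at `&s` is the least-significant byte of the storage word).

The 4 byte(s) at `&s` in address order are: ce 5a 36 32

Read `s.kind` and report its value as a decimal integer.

3

[0]=0xce [1]=0x5a [2]=0x36 [3]=0x32 (little-endian) → word 0x32365ace
seq [0+:27] = (word>>0) & 0x7ffffff = 37116622
opcode [27+:1] = (word>>27) & 0x1 = 0
kind [28+:4] = (word>>28) & 0xf = 3  ←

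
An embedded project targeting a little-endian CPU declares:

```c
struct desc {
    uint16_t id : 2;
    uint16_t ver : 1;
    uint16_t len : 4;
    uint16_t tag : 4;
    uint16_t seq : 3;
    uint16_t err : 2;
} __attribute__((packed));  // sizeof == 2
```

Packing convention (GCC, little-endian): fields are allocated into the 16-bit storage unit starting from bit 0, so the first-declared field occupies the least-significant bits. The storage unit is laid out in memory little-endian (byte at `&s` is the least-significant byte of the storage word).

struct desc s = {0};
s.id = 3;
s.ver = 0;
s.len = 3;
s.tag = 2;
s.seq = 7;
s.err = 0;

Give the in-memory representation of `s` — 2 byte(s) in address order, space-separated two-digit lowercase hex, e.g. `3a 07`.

id (2b) val=3 bits=0x3 at bit 0: 0x0003
ver (1b) val=0 bits=0x0 at bit 2: 0x0003
len (4b) val=3 bits=0x3 at bit 3: 0x001b
tag (4b) val=2 bits=0x2 at bit 7: 0x011b
seq (3b) val=7 bits=0x7 at bit 11: 0x391b
err (2b) val=0 bits=0x0 at bit 14: 0x391b
word = 0x391b → little-endian bytes:
  [0]=0x1b  [1]=0x39

1b 39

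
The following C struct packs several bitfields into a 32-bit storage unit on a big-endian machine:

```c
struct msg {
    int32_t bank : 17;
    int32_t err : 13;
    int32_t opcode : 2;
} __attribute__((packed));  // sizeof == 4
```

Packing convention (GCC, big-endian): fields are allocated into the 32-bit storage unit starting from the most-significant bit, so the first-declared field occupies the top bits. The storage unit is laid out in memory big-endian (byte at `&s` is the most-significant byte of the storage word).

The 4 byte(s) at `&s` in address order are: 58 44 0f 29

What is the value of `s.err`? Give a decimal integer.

[0]=0x58 [1]=0x44 [2]=0x0f [3]=0x29 (big-endian) → word 0x58440f29
bank [15+:17] = (word>>15) & 0x1ffff = 45192
err [2+:13] = (word>>2) & 0x1fff = 970  ←
opcode [0+:2] = (word>>0) & 0x3 = 1
err signed 13b, MSB=0: value = 970

970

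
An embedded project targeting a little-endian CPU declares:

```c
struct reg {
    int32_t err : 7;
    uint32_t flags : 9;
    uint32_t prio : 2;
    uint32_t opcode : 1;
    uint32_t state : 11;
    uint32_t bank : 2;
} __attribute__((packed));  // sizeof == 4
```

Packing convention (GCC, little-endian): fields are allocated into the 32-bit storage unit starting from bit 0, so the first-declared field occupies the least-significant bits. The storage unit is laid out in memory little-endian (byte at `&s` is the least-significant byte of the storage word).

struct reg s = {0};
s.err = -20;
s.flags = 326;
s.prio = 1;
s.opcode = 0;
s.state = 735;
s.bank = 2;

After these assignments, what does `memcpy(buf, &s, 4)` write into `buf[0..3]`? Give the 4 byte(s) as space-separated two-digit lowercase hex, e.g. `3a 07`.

[0+:7] err=-20 & 0x7f = 0x6c; word=0x0000006c
[7+:9] flags=326 & 0x1ff = 0x146; word=0x0000a36c
[16+:2] prio=1 & 0x3 = 0x1; word=0x0001a36c
[18+:1] opcode=0 & 0x1 = 0x0; word=0x0001a36c
[19+:11] state=735 & 0x7ff = 0x2df; word=0x16f9a36c
[30+:2] bank=2 & 0x3 = 0x2; word=0x96f9a36c
word = 0x96f9a36c → little-endian bytes:
  [0]=0x6c  [1]=0xa3  [2]=0xf9  [3]=0x96

6c a3 f9 96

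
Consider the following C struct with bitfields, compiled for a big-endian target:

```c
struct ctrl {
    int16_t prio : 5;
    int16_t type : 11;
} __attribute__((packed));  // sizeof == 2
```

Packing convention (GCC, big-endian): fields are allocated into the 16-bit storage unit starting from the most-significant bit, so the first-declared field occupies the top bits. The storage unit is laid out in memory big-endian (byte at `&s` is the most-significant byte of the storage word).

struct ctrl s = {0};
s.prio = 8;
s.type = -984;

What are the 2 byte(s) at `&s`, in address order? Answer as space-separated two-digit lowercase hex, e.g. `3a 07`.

prio (5b) val=8 bits=0x8 at bit 11: 0x4000
type (11b) val=-984 bits=0x428 at bit 0: 0x4428
word = 0x4428 → big-endian bytes:
  [0]=0x44  [1]=0x28

44 28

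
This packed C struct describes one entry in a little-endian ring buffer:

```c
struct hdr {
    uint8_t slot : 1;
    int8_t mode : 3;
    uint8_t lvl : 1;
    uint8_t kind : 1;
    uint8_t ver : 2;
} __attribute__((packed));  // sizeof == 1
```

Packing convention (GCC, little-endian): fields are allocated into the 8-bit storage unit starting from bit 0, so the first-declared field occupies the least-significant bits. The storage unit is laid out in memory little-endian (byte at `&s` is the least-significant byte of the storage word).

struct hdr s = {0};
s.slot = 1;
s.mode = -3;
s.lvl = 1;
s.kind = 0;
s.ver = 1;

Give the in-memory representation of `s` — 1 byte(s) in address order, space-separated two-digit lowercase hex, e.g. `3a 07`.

slot:1 = 1 → 0x1 << 0 → word 0x01
mode:3 = -3 → 0x5 << 1 → word 0x0b
lvl:1 = 1 → 0x1 << 4 → word 0x1b
kind:1 = 0 → 0x0 << 5 → word 0x1b
ver:2 = 1 → 0x1 << 6 → word 0x5b
word = 0x5b → little-endian bytes:
  [0]=0x5b

5b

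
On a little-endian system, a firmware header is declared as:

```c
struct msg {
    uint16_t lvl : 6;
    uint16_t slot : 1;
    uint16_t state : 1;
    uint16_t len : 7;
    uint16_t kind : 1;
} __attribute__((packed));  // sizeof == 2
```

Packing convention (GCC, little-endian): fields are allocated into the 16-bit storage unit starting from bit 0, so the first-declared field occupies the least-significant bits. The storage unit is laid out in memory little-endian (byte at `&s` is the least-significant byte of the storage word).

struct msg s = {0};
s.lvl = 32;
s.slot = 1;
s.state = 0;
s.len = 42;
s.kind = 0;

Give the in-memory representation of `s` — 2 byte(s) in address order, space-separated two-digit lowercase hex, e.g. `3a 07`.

60 2a

lvl:6 = 32 → 0x20 << 0 → word 0x0020
slot:1 = 1 → 0x1 << 6 → word 0x0060
state:1 = 0 → 0x0 << 7 → word 0x0060
len:7 = 42 → 0x2a << 8 → word 0x2a60
kind:1 = 0 → 0x0 << 15 → word 0x2a60
word = 0x2a60 → little-endian bytes:
  [0]=0x60  [1]=0x2a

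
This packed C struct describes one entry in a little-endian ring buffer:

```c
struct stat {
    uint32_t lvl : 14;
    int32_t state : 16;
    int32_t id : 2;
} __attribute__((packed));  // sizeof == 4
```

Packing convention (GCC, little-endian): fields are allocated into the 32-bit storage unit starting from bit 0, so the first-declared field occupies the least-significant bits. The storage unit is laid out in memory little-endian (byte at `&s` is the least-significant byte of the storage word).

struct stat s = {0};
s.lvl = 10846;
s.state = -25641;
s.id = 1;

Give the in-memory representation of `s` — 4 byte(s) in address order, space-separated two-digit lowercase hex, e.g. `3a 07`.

[0+:14] lvl=10846 & 0x3fff = 0x2a5e; word=0x00002a5e
[14+:16] state=-25641 & 0xffff = 0x9bd7; word=0x26f5ea5e
[30+:2] id=1 & 0x3 = 0x1; word=0x66f5ea5e
word = 0x66f5ea5e → little-endian bytes:
  [0]=0x5e  [1]=0xea  [2]=0xf5  [3]=0x66

5e ea f5 66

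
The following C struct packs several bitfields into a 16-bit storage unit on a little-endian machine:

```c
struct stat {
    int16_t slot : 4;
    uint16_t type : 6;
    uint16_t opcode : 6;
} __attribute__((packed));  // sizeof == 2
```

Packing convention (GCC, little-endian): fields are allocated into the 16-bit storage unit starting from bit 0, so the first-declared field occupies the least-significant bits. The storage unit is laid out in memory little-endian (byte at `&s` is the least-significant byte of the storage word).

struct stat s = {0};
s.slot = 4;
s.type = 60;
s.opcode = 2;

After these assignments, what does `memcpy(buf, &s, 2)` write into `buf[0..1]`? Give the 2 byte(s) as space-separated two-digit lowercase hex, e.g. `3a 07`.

slot (4b) val=4 bits=0x4 at bit 0: 0x0004
type (6b) val=60 bits=0x3c at bit 4: 0x03c4
opcode (6b) val=2 bits=0x2 at bit 10: 0x0bc4
word = 0x0bc4 → little-endian bytes:
  [0]=0xc4  [1]=0x0b

c4 0b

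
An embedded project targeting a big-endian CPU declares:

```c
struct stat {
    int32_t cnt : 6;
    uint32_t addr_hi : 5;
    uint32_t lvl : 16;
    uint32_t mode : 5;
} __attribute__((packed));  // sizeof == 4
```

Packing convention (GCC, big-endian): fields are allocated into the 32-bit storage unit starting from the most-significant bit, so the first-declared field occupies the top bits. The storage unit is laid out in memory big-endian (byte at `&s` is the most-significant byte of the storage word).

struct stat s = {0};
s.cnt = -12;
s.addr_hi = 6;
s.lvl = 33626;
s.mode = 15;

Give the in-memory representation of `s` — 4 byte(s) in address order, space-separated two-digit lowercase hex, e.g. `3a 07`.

d0 d0 6b 4f

[26+:6] cnt=-12 & 0x3f = 0x34; word=0xd0000000
[21+:5] addr_hi=6 & 0x1f = 0x6; word=0xd0c00000
[5+:16] lvl=33626 & 0xffff = 0x835a; word=0xd0d06b40
[0+:5] mode=15 & 0x1f = 0xf; word=0xd0d06b4f
word = 0xd0d06b4f → big-endian bytes:
  [0]=0xd0  [1]=0xd0  [2]=0x6b  [3]=0x4f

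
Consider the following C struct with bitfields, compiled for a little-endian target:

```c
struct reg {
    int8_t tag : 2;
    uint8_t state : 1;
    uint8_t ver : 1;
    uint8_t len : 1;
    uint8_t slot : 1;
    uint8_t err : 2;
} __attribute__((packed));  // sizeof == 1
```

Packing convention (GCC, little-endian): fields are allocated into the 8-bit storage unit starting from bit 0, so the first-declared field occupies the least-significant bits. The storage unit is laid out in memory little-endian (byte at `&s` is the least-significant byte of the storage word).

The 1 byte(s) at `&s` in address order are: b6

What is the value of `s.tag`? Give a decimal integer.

[0]=0xb6 (little-endian) → word 0xb6
tag:2 @ bit 0 → (0xb6>>0)&0x3 = 0x2  ←
state:1 @ bit 2 → (0xb6>>2)&0x1 = 0x1
ver:1 @ bit 3 → (0xb6>>3)&0x1 = 0x0
len:1 @ bit 4 → (0xb6>>4)&0x1 = 0x1
slot:1 @ bit 5 → (0xb6>>5)&0x1 = 0x1
err:2 @ bit 6 → (0xb6>>6)&0x3 = 0x2
tag signed 2b, MSB=1: 2 - 4 = -2

-2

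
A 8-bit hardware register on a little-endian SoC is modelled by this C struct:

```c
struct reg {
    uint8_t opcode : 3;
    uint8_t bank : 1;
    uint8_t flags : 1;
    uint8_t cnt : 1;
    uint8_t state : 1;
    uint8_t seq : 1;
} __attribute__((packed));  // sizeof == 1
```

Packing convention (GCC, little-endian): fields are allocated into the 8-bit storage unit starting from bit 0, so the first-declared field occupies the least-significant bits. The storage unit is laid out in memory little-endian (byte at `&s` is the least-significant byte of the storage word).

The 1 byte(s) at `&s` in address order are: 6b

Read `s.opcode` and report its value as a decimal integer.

[0]=0x6b (little-endian) → word 0x6b
opcode [0+:3] = (word>>0) & 0x7 = 3  ←
bank [3+:1] = (word>>3) & 0x1 = 1
flags [4+:1] = (word>>4) & 0x1 = 0
cnt [5+:1] = (word>>5) & 0x1 = 1
state [6+:1] = (word>>6) & 0x1 = 1
seq [7+:1] = (word>>7) & 0x1 = 0

3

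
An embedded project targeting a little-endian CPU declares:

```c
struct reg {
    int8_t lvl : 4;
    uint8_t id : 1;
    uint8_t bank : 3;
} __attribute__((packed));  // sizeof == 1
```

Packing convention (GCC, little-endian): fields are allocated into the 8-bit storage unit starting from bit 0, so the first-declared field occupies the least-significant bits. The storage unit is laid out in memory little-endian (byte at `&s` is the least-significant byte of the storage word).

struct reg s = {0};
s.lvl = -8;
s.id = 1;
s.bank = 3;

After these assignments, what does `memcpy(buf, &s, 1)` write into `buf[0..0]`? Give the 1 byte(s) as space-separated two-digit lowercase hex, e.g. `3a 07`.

[0+:4] lvl=-8 & 0xf = 0x8; word=0x08
[4+:1] id=1 & 0x1 = 0x1; word=0x18
[5+:3] bank=3 & 0x7 = 0x3; word=0x78
word = 0x78 → little-endian bytes:
  [0]=0x78

78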